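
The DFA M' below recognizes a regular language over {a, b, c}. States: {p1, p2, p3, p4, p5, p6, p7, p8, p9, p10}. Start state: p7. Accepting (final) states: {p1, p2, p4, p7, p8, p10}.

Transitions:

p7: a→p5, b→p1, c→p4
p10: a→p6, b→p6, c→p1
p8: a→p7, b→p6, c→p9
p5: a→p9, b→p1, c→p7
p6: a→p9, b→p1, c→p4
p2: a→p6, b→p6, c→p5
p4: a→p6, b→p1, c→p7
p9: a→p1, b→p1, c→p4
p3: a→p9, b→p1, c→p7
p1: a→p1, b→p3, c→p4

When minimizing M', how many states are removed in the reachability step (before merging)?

3

BFS from p7 reaches {p1, p3, p4, p5, p6, p7, p9}; the 3 state(s) p2, p8, p10 are never visited.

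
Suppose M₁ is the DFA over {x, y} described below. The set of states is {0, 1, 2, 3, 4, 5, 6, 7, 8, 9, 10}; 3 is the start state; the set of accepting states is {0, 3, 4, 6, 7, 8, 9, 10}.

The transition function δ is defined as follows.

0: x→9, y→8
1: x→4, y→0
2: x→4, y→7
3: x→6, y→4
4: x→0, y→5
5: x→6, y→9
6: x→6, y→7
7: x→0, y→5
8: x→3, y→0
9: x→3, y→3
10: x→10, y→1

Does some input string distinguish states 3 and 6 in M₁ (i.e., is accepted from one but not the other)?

First remove the unreachable states {1,2,10}; 8 states remain.
Initial partition by acceptance: {0,3,4,6,7,8,9} | {5}.
Split {0,3,4,6,7,8,9} by δ(·,y) → {0,3,6,8,9} and {4,7}.
Refine {0,3,6,8,9} on symbol y: members go to different blocks, giving {0,8,9} and {3,6}.
Refine {0,8,9} on symbol x: members go to different blocks, giving {8,9} and {0}.
Split {8,9} by δ(·,y) → {8} and {9}.
No further refinement is possible. Final partition (6 blocks): {8} | {5} | {4,7} | {3,6} | {0} | {9}.
3 and 6 lie in the same block of the stable partition, so they are equivalent — no string distinguishes them.

No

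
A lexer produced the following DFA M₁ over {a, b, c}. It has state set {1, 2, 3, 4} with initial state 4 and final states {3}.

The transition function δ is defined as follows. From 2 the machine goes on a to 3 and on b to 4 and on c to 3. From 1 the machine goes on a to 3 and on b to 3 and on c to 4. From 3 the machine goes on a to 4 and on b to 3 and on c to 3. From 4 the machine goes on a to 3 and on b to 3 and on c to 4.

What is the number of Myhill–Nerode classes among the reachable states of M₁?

Reachable states from the start: {3,4}. Unreachable: {1,2} — drop them.
P0 = {3} | {4}.
Stable partition: {3} | {4} — 2 equivalence classes.

2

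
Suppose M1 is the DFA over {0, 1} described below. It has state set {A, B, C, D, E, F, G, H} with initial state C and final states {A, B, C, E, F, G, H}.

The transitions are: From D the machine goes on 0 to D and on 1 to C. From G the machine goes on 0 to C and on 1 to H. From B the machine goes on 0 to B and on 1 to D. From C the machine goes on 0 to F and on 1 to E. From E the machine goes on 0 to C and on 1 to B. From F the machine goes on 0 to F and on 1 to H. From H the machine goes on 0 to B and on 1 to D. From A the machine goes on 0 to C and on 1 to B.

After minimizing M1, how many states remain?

Reachable states from the start: {B,C,D,E,F,H}. Unreachable: {A,G} — drop them.
Start with accepting vs non-accepting: {B,C,E,F,H} | {D}.
On input 1, block {B,C,E,F,H} splits into {C,E,F} and {B,H}.
On input 1, block {C,E,F} splits into {E,F} and {C}.
On input 0, block {E,F} splits into {E} and {F}.
Stable partition: {E} | {D} | {B,H} | {C} | {F} — 5 equivalence classes.

5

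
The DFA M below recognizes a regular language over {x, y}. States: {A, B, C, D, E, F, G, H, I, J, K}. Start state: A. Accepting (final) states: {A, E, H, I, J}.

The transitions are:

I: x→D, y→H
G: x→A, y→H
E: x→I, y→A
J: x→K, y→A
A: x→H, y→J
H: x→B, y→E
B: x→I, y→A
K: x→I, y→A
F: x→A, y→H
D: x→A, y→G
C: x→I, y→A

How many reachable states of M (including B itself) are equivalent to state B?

2

Reachable states from the start: {A,B,D,E,G,H,I,J,K}. Unreachable: {C,F} — drop them.
Start with accepting vs non-accepting: {A,E,H,I,J} | {B,D,G,K}.
On input x, block {A,E,H,I,J} splits into {H,I,J} and {A,E}.
On input y, block {H,I,J} splits into {H,J} and {I}.
Refine {B,D,G,K} on symbol x: members go to different blocks, giving {B,K} and {D,G}.
On input x, block {A,E} splits into {A} and {E}.
Split {H,J} by δ(·,y) → {H} and {J}.
Refine {D,G} on symbol y: members go to different blocks, giving {D} and {G}.
No further refinement is possible. Final partition (8 blocks): {H} | {B,K} | {A} | {I} | {D} | {E} | {J} | {G}.
State B belongs to the block {B,K}, which has 2 states.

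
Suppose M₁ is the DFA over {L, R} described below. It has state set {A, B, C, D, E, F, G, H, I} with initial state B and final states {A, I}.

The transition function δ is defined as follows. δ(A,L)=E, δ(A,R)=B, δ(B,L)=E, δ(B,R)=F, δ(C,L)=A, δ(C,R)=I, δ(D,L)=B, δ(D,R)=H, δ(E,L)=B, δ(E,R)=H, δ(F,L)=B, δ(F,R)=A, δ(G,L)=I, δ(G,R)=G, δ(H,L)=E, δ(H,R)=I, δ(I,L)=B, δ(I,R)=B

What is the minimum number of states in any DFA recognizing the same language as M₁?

Reachable states from the start: {A,B,E,F,H,I}. Unreachable: {C,D,G} — drop them.
P0 = {A,I} | {B,E,F,H}.
Refine {B,E,F,H} on symbol R: members go to different blocks, giving {B,E} and {F,H}.
No further refinement is possible. Final partition (3 blocks): {A,I} | {B,E} | {F,H}.

3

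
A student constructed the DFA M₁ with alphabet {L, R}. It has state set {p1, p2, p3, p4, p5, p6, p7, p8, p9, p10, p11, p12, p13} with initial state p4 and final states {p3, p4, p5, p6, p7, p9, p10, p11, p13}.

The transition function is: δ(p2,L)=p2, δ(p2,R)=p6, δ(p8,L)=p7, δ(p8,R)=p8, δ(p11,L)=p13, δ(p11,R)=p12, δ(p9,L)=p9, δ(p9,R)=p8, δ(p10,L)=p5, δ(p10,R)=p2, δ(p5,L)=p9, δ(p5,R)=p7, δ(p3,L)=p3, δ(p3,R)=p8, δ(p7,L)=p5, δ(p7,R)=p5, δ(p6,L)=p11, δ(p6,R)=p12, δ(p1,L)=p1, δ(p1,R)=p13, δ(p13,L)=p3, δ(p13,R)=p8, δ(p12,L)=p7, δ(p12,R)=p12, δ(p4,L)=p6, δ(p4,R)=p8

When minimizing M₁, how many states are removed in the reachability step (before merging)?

BFS from p4 reaches {p3, p4, p5, p6, p7, p8, p9, p11, p12, p13}; the 3 state(s) p1, p2, p10 are never visited.

3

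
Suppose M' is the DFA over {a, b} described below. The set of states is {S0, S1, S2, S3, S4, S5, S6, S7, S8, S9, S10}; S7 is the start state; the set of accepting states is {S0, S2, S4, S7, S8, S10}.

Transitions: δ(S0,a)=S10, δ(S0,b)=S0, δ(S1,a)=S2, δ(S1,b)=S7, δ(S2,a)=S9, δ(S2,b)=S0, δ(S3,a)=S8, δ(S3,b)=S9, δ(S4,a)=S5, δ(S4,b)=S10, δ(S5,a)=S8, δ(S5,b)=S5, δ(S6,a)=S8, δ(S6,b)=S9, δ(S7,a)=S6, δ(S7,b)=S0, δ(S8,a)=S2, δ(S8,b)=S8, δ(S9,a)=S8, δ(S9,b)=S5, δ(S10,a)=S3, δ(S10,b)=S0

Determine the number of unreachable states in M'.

2

BFS from S7 reaches {S0, S2, S3, S5, S6, S7, S8, S9, S10}; the 2 state(s) S1, S4 are never visited.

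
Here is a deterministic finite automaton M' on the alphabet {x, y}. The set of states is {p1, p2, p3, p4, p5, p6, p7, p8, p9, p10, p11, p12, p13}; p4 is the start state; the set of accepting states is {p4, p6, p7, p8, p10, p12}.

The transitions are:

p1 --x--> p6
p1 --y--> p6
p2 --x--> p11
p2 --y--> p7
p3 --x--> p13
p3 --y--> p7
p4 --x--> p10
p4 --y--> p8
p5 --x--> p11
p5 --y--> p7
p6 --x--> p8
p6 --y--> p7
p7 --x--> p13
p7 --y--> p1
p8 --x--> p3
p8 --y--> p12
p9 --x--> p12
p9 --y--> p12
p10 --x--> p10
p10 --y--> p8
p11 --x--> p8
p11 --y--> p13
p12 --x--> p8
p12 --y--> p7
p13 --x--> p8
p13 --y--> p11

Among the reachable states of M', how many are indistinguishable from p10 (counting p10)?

Reachable states from the start: {p1,p3,p4,p6,p7,p8,p10,p11,p12,p13}. Unreachable: {p2,p5,p9} — drop them.
Initial partition by acceptance: {p4,p6,p7,p8,p10,p12} | {p1,p3,p11,p13}.
Refine {p4,p6,p7,p8,p10,p12} on symbol x: members go to different blocks, giving {p4,p6,p10,p12} and {p7,p8}.
Refine {p4,p6,p10,p12} on symbol x: members go to different blocks, giving {p4,p10} and {p6,p12}.
Refine {p1,p3,p11,p13} on symbol x: members go to different blocks, giving {p11,p13} and {p1} and {p3}.
Refine {p7,p8} on symbol x: members go to different blocks, giving {p7} and {p8}.
Stable partition: {p4,p10} | {p11,p13} | {p7} | {p6,p12} | {p1} | {p3} | {p8} — 7 equivalence classes.
State p10 belongs to the block {p4,p10}, which has 2 states.

2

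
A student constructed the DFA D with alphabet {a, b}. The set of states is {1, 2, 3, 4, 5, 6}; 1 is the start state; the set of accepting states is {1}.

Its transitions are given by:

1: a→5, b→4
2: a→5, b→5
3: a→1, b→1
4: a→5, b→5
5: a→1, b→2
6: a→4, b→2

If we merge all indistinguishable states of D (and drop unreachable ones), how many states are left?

First remove the unreachable states {3,6}; 4 states remain.
Initial partition by acceptance: {1} | {2,4,5}.
On input a, block {2,4,5} splits into {2,4} and {5}.
No further refinement is possible. Final partition (3 blocks): {1} | {2,4} | {5}.

3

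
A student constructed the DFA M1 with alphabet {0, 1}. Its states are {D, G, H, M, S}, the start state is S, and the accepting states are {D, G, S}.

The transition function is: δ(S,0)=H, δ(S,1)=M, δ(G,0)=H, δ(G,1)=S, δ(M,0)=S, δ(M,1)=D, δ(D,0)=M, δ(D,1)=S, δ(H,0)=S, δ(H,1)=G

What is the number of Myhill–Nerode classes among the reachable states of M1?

3

Initial partition by acceptance: {D,G,S} | {H,M}.
On input 1, block {D,G,S} splits into {D,G} and {S}.
The partition is now stable with 3 blocks: {D,G} | {H,M} | {S}.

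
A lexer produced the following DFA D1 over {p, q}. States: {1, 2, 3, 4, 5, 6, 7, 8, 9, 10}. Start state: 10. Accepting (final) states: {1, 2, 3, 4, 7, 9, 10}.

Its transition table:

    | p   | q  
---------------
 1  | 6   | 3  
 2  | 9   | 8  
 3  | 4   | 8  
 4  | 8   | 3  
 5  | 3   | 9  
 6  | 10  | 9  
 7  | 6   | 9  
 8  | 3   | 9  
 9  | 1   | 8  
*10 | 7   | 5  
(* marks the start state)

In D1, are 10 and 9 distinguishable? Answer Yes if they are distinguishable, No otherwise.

No

First remove the unreachable states {2}; 9 states remain.
Initial partition by acceptance: {1,3,4,7,9,10} | {5,6,8}.
Split {1,3,4,7,9,10} by δ(·,p) → {1,4,7} and {3,9,10}.
The partition is now stable with 3 blocks: {1,4,7} | {5,6,8} | {3,9,10}.
10 and 9 lie in the same block of the stable partition, so they are equivalent — no string distinguishes them.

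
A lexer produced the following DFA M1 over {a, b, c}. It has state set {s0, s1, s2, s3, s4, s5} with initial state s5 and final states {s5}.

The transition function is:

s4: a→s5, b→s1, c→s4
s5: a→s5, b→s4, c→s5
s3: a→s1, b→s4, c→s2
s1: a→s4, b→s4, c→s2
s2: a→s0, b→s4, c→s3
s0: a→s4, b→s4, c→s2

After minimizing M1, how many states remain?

Every state is reachable, so we keep all 6.
Initial partition by acceptance: {s5} | {s0,s1,s2,s3,s4}.
On input a, block {s0,s1,s2,s3,s4} splits into {s0,s1,s2,s3} and {s4}.
Refine {s0,s1,s2,s3} on symbol a: members go to different blocks, giving {s0,s1} and {s2,s3}.
The partition is now stable with 4 blocks: {s5} | {s0,s1} | {s4} | {s2,s3}.

4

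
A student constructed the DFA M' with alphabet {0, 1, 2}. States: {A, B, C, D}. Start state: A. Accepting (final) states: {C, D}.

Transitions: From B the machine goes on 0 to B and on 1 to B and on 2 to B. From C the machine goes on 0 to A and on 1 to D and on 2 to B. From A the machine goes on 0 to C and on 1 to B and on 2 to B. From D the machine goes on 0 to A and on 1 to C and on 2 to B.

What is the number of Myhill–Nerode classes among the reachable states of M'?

3

Start with accepting vs non-accepting: {C,D} | {A,B}.
On input 0, block {A,B} splits into {A} and {B}.
Stable partition: {C,D} | {A} | {B} — 3 equivalence classes.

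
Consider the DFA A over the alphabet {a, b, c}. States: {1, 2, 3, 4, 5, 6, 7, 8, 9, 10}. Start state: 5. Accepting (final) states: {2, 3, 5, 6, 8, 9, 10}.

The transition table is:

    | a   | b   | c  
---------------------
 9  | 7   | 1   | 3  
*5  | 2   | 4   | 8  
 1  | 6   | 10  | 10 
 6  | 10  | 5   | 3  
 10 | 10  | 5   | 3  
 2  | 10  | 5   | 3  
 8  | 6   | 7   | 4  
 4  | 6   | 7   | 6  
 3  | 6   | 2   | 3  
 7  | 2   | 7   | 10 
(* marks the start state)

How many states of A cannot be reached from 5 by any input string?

2

BFS from 5 reaches {2, 3, 4, 5, 6, 7, 8, 10}; the 2 state(s) 1, 9 are never visited.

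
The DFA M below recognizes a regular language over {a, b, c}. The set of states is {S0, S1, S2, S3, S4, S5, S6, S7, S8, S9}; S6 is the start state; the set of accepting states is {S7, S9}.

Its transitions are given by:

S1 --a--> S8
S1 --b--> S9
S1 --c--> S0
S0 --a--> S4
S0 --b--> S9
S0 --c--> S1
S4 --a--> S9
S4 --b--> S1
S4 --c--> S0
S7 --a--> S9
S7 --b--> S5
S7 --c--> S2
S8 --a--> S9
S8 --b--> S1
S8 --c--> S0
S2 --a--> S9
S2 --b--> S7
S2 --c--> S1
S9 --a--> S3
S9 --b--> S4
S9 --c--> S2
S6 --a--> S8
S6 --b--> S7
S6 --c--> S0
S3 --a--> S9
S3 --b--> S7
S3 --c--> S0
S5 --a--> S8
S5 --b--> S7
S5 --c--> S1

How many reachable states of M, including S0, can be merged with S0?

Every state is reachable, so we keep all 10.
P0 = {S7,S9} | {S0,S1,S2,S3,S4,S5,S6,S8}.
Split {S7,S9} by δ(·,a) → {S7} and {S9}.
Split {S0,S1,S2,S3,S4,S5,S6,S8} by δ(·,a) → {S0,S1,S5,S6} and {S2,S3,S4,S8}.
Refine {S0,S1,S5,S6} on symbol b: members go to different blocks, giving {S0,S1} and {S5,S6}.
Split {S2,S3,S4,S8} by δ(·,b) → {S2,S3} and {S4,S8}.
Stable partition: {S7} | {S0,S1} | {S9} | {S2,S3} | {S5,S6} | {S4,S8} — 6 equivalence classes.
State S0 belongs to the block {S0,S1}, which has 2 states.

2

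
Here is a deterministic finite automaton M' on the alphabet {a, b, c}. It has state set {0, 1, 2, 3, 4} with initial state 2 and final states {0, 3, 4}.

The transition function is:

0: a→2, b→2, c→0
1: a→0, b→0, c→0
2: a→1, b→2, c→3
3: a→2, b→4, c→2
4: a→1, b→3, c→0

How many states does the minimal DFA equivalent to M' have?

5

P0 = {0,3,4} | {1,2}.
Split {0,3,4} by δ(·,b) → {3,4} and {0}.
Split {3,4} by δ(·,c) → {3} and {4}.
On input a, block {1,2} splits into {1} and {2}.
Stable partition: {3} | {1} | {0} | {4} | {2} — 5 equivalence classes.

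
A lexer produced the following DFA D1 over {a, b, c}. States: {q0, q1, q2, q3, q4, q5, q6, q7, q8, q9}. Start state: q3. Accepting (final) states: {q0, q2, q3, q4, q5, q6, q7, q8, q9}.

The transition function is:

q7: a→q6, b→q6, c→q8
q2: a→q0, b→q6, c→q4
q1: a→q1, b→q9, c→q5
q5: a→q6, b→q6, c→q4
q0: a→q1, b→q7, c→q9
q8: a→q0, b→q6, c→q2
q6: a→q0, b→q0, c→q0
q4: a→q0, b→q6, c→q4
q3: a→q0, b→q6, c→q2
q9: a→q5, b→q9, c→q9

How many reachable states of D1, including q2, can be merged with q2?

Every state is reachable, so we keep all 10.
P0 = {q0,q2,q3,q4,q5,q6,q7,q8,q9} | {q1}.
On input a, block {q0,q2,q3,q4,q5,q6,q7,q8,q9} splits into {q2,q3,q4,q5,q6,q7,q8,q9} and {q0}.
Refine {q2,q3,q4,q5,q6,q7,q8,q9} on symbol a: members go to different blocks, giving {q2,q3,q4,q6,q8} and {q5,q7,q9}.
On input b, block {q2,q3,q4,q6,q8} splits into {q2,q3,q4,q8} and {q6}.
On input a, block {q5,q7,q9} splits into {q5,q7} and {q9}.
The partition is now stable with 6 blocks: {q2,q3,q4,q8} | {q1} | {q0} | {q5,q7} | {q6} | {q9}.
State q2 belongs to the block {q2,q3,q4,q8}, which has 4 states.

4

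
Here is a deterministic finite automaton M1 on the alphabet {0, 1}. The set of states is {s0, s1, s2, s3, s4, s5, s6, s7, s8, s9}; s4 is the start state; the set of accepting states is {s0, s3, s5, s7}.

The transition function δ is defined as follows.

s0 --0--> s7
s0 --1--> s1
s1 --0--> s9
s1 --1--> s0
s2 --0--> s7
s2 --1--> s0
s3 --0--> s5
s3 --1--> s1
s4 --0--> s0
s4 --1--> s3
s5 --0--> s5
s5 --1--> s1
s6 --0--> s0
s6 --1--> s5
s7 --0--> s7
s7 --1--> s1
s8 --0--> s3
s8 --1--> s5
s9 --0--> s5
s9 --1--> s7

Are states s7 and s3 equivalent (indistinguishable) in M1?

Yes

States {s2,s6,s8} cannot be reached from the start state, so discard them.
Start with accepting vs non-accepting: {s0,s3,s5,s7} | {s1,s4,s9}.
Split {s1,s4,s9} by δ(·,0) → {s4,s9} and {s1}.
The partition is now stable with 3 blocks: {s0,s3,s5,s7} | {s4,s9} | {s1}.
s7 and s3 lie in the same block of the stable partition, so they are equivalent — no string distinguishes them.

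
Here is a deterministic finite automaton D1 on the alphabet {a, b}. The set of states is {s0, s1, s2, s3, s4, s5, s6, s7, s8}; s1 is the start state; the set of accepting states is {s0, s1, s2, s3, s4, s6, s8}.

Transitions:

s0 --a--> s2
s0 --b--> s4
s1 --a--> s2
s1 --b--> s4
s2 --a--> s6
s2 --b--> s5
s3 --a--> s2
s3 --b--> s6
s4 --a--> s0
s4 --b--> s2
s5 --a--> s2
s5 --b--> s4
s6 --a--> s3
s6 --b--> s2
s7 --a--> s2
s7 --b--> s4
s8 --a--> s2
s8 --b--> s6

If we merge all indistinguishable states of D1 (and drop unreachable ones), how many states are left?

4

First remove the unreachable states {s7,s8}; 7 states remain.
Start with accepting vs non-accepting: {s0,s1,s2,s3,s4,s6} | {s5}.
Refine {s0,s1,s2,s3,s4,s6} on symbol b: members go to different blocks, giving {s0,s1,s3,s4,s6} and {s2}.
Split {s0,s1,s3,s4,s6} by δ(·,a) → {s0,s1,s3} and {s4,s6}.
The partition is now stable with 4 blocks: {s0,s1,s3} | {s5} | {s2} | {s4,s6}.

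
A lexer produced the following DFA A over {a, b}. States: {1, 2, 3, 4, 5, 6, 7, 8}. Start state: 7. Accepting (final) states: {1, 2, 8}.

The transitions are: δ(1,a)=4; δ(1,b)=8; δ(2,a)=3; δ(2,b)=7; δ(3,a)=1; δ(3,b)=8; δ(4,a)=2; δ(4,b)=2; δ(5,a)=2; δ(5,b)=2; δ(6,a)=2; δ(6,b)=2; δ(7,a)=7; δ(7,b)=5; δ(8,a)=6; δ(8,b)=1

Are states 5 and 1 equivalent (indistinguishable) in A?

Every state is reachable, so we keep all 8.
P0 = {1,2,8} | {3,4,5,6,7}.
Split {1,2,8} by δ(·,b) → {1,8} and {2}.
Split {3,4,5,6,7} by δ(·,a) → {4,5,6} and {3} and {7}.
The partition is now stable with 5 blocks: {1,8} | {4,5,6} | {2} | {3} | {7}.
5 and 1 end up in different blocks, so they are distinguishable. For instance, the string 'ε' is accepted from only 1.

No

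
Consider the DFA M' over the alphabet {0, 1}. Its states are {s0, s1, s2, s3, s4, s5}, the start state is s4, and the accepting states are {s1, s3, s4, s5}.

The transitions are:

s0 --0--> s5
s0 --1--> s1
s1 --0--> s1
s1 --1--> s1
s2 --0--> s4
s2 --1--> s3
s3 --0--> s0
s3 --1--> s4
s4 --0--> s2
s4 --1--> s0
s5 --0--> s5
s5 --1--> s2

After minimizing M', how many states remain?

P0 = {s1,s3,s4,s5} | {s0,s2}.
Split {s1,s3,s4,s5} by δ(·,0) → {s1,s5} and {s3,s4}.
On input 1, block {s1,s5} splits into {s1} and {s5}.
Refine {s0,s2} on symbol 0: members go to different blocks, giving {s0} and {s2}.
Refine {s3,s4} on symbol 0: members go to different blocks, giving {s3} and {s4}.
Stable partition: {s1} | {s0} | {s3} | {s5} | {s2} | {s4} — 6 equivalence classes.

6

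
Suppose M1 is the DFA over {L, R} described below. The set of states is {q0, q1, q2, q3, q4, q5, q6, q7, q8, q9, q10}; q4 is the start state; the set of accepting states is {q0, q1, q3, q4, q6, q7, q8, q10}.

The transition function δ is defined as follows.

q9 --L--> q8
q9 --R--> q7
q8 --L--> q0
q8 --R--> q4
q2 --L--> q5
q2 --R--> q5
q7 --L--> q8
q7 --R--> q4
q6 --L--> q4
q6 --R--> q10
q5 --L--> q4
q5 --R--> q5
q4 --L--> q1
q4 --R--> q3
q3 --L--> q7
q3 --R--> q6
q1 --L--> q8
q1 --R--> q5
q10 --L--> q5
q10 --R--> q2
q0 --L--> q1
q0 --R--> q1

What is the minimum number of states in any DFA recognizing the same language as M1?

States {q9} cannot be reached from the start state, so discard them.
Start with accepting vs non-accepting: {q0,q1,q3,q4,q6,q7,q8,q10} | {q2,q5}.
On input L, block {q0,q1,q3,q4,q6,q7,q8,q10} splits into {q0,q1,q3,q4,q6,q7,q8} and {q10}.
On input R, block {q0,q1,q3,q4,q6,q7,q8} splits into {q0,q3,q4,q7,q8} and {q1} and {q6}.
Refine {q0,q3,q4,q7,q8} on symbol L: members go to different blocks, giving {q3,q7,q8} and {q0,q4}.
On input L, block {q3,q7,q8} splits into {q3,q7} and {q8}.
Refine {q3,q7} on symbol L: members go to different blocks, giving {q3} and {q7}.
Refine {q2,q5} on symbol L: members go to different blocks, giving {q2} and {q5}.
Refine {q0,q4} on symbol R: members go to different blocks, giving {q0} and {q4}.
Stable partition: {q3} | {q2} | {q10} | {q1} | {q6} | {q0} | {q8} | {q7} | {q5} | {q4} — 10 equivalence classes.

10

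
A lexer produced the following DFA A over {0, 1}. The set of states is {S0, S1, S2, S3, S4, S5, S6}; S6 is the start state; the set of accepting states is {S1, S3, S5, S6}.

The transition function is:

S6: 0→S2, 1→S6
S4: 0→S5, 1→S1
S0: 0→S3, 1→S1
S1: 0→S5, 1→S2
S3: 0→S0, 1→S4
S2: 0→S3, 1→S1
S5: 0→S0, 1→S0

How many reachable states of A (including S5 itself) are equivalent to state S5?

2

Start with accepting vs non-accepting: {S1,S3,S5,S6} | {S0,S2,S4}.
Split {S1,S3,S5,S6} by δ(·,0) → {S3,S5,S6} and {S1}.
On input 1, block {S3,S5,S6} splits into {S3,S5} and {S6}.
No further refinement is possible. Final partition (4 blocks): {S3,S5} | {S0,S2,S4} | {S1} | {S6}.
The equivalence class containing S5 is {S3,S5}, of size 2.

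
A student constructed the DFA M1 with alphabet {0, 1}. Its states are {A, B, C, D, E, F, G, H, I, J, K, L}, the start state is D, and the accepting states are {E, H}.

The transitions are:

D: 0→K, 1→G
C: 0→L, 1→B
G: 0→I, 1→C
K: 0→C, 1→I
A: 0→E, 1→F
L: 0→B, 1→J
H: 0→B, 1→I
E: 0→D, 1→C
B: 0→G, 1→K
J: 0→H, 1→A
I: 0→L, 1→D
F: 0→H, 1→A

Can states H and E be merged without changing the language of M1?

Yes

P0 = {E,H} | {A,B,C,D,F,G,I,J,K,L}.
Split {A,B,C,D,F,G,I,J,K,L} by δ(·,0) → {B,C,D,G,I,K,L} and {A,F,J}.
On input 1, block {B,C,D,G,I,K,L} splits into {B,C,D,G,I,K} and {L}.
Split {B,C,D,G,I,K} by δ(·,0) → {B,D,G,K} and {C,I}.
Refine {B,D,G,K} on symbol 0: members go to different blocks, giving {B,D} and {G,K}.
The partition is now stable with 6 blocks: {E,H} | {B,D} | {A,F,J} | {L} | {C,I} | {G,K}.
H and E lie in the same block of the stable partition, so they are equivalent — no string distinguishes them.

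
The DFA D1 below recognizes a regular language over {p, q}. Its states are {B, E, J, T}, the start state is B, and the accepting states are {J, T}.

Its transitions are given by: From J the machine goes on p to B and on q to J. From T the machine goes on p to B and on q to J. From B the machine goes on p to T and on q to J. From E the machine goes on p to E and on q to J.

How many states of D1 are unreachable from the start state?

1

No path from B leads to E; the other 3 states are all reachable.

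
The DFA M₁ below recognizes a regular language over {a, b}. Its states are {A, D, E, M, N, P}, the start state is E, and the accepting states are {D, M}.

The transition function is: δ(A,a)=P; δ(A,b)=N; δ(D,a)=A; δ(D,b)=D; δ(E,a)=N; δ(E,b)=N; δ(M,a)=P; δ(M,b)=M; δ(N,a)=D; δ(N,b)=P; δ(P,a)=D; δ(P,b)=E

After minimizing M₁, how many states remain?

First remove the unreachable states {M}; 5 states remain.
P0 = {D} | {A,E,N,P}.
Refine {A,E,N,P} on symbol a: members go to different blocks, giving {N,P} and {A,E}.
On input b, block {N,P} splits into {N} and {P}.
On input a, block {A,E} splits into {E} and {A}.
Stable partition: {D} | {N} | {E} | {P} | {A} — 5 equivalence classes.

5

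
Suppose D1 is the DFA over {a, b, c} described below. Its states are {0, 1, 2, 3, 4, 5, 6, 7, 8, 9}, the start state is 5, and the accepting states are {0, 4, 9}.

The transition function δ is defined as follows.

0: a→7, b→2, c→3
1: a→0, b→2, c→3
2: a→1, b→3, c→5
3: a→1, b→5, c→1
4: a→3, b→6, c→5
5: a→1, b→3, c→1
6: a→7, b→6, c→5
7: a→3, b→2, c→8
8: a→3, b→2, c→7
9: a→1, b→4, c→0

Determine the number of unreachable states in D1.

3

No path from 5 leads to 4, 6, 9; the other 7 states are all reachable.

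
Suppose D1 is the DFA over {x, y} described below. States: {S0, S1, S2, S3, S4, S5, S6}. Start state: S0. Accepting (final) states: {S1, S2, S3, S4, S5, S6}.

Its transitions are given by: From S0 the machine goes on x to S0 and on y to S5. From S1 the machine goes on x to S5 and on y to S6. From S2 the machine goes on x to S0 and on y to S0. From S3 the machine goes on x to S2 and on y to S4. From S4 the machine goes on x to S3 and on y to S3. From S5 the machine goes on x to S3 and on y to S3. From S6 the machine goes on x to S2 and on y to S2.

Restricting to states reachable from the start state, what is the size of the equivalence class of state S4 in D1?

2

First remove the unreachable states {S1,S6}; 5 states remain.
Start with accepting vs non-accepting: {S2,S3,S4,S5} | {S0}.
Split {S2,S3,S4,S5} by δ(·,x) → {S3,S4,S5} and {S2}.
On input x, block {S3,S4,S5} splits into {S4,S5} and {S3}.
No further refinement is possible. Final partition (4 blocks): {S4,S5} | {S0} | {S2} | {S3}.
The equivalence class containing S4 is {S4,S5}, of size 2.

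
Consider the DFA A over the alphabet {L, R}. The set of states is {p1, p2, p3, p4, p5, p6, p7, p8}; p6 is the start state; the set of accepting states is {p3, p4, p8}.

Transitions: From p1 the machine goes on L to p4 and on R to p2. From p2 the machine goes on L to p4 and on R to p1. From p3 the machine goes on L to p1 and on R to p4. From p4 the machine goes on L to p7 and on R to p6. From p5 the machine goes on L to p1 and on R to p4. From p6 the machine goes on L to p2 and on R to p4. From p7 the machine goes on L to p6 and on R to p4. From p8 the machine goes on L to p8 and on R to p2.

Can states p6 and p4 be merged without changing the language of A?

No

States {p3,p5,p8} cannot be reached from the start state, so discard them.
P0 = {p4} | {p1,p2,p6,p7}.
Refine {p1,p2,p6,p7} on symbol L: members go to different blocks, giving {p1,p2} and {p6,p7}.
On input L, block {p6,p7} splits into {p6} and {p7}.
The partition is now stable with 4 blocks: {p4} | {p1,p2} | {p6} | {p7}.
p6 and p4 end up in different blocks, so they are distinguishable. For instance, the string 'ε' is accepted from only p4.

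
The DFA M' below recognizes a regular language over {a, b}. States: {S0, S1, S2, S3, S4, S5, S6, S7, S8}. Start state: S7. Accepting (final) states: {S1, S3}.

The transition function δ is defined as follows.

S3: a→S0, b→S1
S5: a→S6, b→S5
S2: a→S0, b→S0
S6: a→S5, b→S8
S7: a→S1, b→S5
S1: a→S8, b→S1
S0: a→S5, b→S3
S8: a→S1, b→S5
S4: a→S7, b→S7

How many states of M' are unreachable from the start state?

4

No path from S7 leads to S0, S2, S3, S4; the other 5 states are all reachable.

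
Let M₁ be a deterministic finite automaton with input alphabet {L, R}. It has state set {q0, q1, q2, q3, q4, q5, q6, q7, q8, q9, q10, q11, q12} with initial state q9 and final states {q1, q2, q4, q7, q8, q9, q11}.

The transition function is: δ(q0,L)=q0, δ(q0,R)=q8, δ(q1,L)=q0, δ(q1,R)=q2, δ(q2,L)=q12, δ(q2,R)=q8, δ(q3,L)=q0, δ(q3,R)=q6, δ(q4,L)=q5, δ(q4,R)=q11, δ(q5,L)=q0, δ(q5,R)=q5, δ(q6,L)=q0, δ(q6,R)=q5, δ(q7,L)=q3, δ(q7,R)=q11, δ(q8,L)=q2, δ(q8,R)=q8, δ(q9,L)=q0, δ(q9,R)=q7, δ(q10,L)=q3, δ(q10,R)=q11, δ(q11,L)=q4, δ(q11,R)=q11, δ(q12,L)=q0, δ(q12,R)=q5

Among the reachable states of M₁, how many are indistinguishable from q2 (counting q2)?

States {q1,q10} cannot be reached from the start state, so discard them.
Start with accepting vs non-accepting: {q2,q4,q7,q8,q9,q11} | {q0,q3,q5,q6,q12}.
Split {q2,q4,q7,q8,q9,q11} by δ(·,L) → {q2,q4,q7,q9} and {q8,q11}.
On input R, block {q2,q4,q7,q9} splits into {q2,q4,q7} and {q9}.
Split {q0,q3,q5,q6,q12} by δ(·,R) → {q3,q5,q6,q12} and {q0}.
No further refinement is possible. Final partition (5 blocks): {q2,q4,q7} | {q3,q5,q6,q12} | {q8,q11} | {q9} | {q0}.
The equivalence class containing q2 is {q2,q4,q7}, of size 3.

3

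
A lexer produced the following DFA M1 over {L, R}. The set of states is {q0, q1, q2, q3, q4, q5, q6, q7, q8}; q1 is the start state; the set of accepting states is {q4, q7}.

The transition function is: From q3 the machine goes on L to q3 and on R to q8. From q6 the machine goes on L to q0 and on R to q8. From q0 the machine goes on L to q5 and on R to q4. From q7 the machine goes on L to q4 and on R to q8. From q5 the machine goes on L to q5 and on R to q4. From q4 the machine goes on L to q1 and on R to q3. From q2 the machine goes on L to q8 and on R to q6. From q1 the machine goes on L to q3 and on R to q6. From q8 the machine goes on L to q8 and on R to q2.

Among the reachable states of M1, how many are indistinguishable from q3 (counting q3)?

1

First remove the unreachable states {q7}; 8 states remain.
P0 = {q4} | {q0,q1,q2,q3,q5,q6,q8}.
Split {q0,q1,q2,q3,q5,q6,q8} by δ(·,R) → {q1,q2,q3,q6,q8} and {q0,q5}.
On input L, block {q1,q2,q3,q6,q8} splits into {q1,q2,q3,q8} and {q6}.
On input R, block {q1,q2,q3,q8} splits into {q1,q2} and {q3,q8}.
On input R, block {q3,q8} splits into {q3} and {q8}.
Refine {q1,q2} on symbol L: members go to different blocks, giving {q1} and {q2}.
No further refinement is possible. Final partition (7 blocks): {q4} | {q1} | {q0,q5} | {q6} | {q3} | {q8} | {q2}.
The equivalence class containing q3 is {q3}, of size 1.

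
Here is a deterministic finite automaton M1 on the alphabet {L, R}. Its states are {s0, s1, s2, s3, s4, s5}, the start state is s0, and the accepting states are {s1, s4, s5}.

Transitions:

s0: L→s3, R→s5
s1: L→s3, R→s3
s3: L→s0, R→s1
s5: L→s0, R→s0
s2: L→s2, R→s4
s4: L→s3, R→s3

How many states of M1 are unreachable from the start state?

2

No path from s0 leads to s2, s4; the other 4 states are all reachable.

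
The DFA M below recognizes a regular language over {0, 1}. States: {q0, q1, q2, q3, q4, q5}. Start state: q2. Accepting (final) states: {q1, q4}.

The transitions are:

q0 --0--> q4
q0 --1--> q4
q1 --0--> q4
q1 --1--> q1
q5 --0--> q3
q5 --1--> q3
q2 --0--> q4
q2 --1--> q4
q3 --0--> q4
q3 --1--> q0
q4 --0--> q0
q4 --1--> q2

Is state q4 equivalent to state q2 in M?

No

Reachable states from the start: {q0,q2,q4}. Unreachable: {q1,q3,q5} — drop them.
P0 = {q4} | {q0,q2}.
No further refinement is possible. Final partition (2 blocks): {q4} | {q0,q2}.
q4 and q2 end up in different blocks, so they are distinguishable. For instance, the string 'ε' is accepted from only q4.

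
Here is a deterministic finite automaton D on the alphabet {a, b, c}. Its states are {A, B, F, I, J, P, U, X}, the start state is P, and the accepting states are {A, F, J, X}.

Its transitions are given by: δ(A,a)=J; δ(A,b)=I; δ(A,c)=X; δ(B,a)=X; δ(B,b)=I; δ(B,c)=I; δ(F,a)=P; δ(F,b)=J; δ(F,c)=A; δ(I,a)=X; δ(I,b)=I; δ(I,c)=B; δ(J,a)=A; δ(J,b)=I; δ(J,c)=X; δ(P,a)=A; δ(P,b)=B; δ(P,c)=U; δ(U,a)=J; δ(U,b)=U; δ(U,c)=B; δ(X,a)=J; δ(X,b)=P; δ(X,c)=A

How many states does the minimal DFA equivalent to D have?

First remove the unreachable states {F}; 7 states remain.
Initial partition by acceptance: {A,J,X} | {B,I,P,U}.
Stable partition: {A,J,X} | {B,I,P,U} — 2 equivalence classes.

2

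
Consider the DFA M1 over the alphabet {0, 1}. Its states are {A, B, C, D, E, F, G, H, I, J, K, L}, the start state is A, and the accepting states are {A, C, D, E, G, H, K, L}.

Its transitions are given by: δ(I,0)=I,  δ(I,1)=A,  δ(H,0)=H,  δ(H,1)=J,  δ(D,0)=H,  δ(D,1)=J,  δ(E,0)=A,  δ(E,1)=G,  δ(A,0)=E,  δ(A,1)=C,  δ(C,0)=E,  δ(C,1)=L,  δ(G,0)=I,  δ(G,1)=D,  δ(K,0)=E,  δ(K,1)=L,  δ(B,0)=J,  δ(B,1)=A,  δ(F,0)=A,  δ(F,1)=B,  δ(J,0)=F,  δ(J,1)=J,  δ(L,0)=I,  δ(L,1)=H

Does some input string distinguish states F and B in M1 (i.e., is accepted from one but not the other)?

First remove the unreachable states {K}; 11 states remain.
Start with accepting vs non-accepting: {A,C,D,E,G,H,L} | {B,F,I,J}.
Split {A,C,D,E,G,H,L} by δ(·,0) → {A,C,D,E,H} and {G,L}.
Refine {A,C,D,E,H} on symbol 1: members go to different blocks, giving {C,E} and {D,H} and {A}.
Split {C,E} by δ(·,0) → {C} and {E}.
Refine {B,F,I,J} on symbol 0: members go to different blocks, giving {B,I,J} and {F}.
On input 0, block {B,I,J} splits into {B,I} and {J}.
Split {B,I} by δ(·,0) → {B} and {I}.
No further refinement is possible. Final partition (9 blocks): {C} | {B} | {G,L} | {D,H} | {A} | {E} | {F} | {J} | {I}.
F and B end up in different blocks, so they are distinguishable. For instance, the string '0' is accepted from only F.

Yes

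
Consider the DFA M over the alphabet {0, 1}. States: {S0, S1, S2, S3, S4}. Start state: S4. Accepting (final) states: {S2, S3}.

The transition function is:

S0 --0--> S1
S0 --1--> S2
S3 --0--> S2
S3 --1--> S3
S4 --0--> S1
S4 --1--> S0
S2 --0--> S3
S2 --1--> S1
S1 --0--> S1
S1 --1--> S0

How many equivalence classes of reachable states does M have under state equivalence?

All states are reachable from the start state.
Start with accepting vs non-accepting: {S2,S3} | {S0,S1,S4}.
On input 1, block {S2,S3} splits into {S2} and {S3}.
On input 1, block {S0,S1,S4} splits into {S1,S4} and {S0}.
The partition is now stable with 4 blocks: {S2} | {S1,S4} | {S3} | {S0}.

4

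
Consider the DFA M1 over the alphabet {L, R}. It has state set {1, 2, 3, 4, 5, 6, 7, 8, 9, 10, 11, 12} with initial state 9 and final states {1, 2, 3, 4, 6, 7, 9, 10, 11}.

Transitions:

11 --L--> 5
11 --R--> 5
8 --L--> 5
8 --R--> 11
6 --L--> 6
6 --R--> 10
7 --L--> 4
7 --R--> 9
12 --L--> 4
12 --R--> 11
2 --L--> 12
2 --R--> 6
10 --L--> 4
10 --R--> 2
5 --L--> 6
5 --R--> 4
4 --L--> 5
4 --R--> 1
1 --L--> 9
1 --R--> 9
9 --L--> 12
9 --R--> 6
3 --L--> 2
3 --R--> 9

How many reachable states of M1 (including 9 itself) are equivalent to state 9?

Reachable states from the start: {1,2,4,5,6,9,10,11,12}. Unreachable: {3,7,8} — drop them.
Initial partition by acceptance: {1,2,4,6,9,10,11} | {5,12}.
Split {1,2,4,6,9,10,11} by δ(·,L) → {2,4,9,11} and {1,6,10}.
On input R, block {2,4,9,11} splits into {2,4,9} and {11}.
Split {5,12} by δ(·,L) → {5} and {12}.
On input L, block {2,4,9} splits into {2,9} and {4}.
Split {1,6,10} by δ(·,L) → {1} and {6} and {10}.
The partition is now stable with 8 blocks: {2,9} | {5} | {1} | {11} | {12} | {4} | {6} | {10}.
State 9 belongs to the block {2,9}, which has 2 states.

2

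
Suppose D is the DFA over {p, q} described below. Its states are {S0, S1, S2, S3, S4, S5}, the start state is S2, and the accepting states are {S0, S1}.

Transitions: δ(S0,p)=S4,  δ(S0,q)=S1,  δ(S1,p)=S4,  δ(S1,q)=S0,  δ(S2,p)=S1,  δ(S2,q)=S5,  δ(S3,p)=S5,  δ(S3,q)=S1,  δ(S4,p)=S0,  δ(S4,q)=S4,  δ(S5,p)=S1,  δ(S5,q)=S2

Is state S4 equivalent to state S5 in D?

Yes

First remove the unreachable states {S3}; 5 states remain.
Start with accepting vs non-accepting: {S0,S1} | {S2,S4,S5}.
No further refinement is possible. Final partition (2 blocks): {S0,S1} | {S2,S4,S5}.
S4 and S5 lie in the same block of the stable partition, so they are equivalent — no string distinguishes them.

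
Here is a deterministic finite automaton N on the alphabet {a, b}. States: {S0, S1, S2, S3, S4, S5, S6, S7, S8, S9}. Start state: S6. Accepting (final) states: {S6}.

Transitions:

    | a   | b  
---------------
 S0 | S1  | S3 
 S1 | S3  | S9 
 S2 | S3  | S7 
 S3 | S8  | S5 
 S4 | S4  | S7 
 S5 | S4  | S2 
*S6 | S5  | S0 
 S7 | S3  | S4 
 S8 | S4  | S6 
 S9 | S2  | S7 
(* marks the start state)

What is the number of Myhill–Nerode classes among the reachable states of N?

10

Start with accepting vs non-accepting: {S6} | {S0,S1,S2,S3,S4,S5,S7,S8,S9}.
On input b, block {S0,S1,S2,S3,S4,S5,S7,S8,S9} splits into {S0,S1,S2,S3,S4,S5,S7,S9} and {S8}.
Split {S0,S1,S2,S3,S4,S5,S7,S9} by δ(·,a) → {S0,S1,S2,S4,S5,S7,S9} and {S3}.
Refine {S0,S1,S2,S4,S5,S7,S9} on symbol a: members go to different blocks, giving {S0,S4,S5,S9} and {S1,S2,S7}.
On input a, block {S0,S4,S5,S9} splits into {S0,S9} and {S4,S5}.
Split {S0,S9} by δ(·,b) → {S0} and {S9}.
Split {S1,S2,S7} by δ(·,b) → {S1} and {S2} and {S7}.
On input b, block {S4,S5} splits into {S4} and {S5}.
Stable partition: {S6} | {S0} | {S8} | {S3} | {S1} | {S4} | {S9} | {S2} | {S7} | {S5} — 10 equivalence classes.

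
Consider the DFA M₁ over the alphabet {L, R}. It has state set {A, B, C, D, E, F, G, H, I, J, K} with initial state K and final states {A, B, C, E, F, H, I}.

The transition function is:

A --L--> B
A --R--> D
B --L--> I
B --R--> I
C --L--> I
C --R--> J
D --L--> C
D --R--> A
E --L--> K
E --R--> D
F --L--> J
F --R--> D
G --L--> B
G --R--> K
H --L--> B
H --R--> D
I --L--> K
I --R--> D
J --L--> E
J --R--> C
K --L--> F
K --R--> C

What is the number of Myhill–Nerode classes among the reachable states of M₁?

First remove the unreachable states {G,H}; 9 states remain.
Initial partition by acceptance: {A,B,C,E,F,I} | {D,J,K}.
On input L, block {A,B,C,E,F,I} splits into {A,B,C} and {E,F,I}.
Refine {A,B,C} on symbol L: members go to different blocks, giving {B,C} and {A}.
Split {B,C} by δ(·,R) → {B} and {C}.
Split {D,J,K} by δ(·,L) → {J,K} and {D}.
Stable partition: {B} | {J,K} | {E,F,I} | {A} | {C} | {D} — 6 equivalence classes.

6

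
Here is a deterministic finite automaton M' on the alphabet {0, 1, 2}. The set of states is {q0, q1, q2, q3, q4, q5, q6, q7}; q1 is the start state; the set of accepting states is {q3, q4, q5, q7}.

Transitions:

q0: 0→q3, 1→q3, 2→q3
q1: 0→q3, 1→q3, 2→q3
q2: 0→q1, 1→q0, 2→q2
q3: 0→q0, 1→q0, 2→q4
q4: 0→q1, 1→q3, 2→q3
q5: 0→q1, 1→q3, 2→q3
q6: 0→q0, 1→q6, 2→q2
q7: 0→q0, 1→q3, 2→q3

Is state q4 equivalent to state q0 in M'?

No

Reachable states from the start: {q0,q1,q3,q4}. Unreachable: {q2,q5,q6,q7} — drop them.
Start with accepting vs non-accepting: {q3,q4} | {q0,q1}.
On input 1, block {q3,q4} splits into {q3} and {q4}.
Stable partition: {q3} | {q0,q1} | {q4} — 3 equivalence classes.
q4 and q0 end up in different blocks, so they are distinguishable. For instance, the string 'ε' is accepted from only q4.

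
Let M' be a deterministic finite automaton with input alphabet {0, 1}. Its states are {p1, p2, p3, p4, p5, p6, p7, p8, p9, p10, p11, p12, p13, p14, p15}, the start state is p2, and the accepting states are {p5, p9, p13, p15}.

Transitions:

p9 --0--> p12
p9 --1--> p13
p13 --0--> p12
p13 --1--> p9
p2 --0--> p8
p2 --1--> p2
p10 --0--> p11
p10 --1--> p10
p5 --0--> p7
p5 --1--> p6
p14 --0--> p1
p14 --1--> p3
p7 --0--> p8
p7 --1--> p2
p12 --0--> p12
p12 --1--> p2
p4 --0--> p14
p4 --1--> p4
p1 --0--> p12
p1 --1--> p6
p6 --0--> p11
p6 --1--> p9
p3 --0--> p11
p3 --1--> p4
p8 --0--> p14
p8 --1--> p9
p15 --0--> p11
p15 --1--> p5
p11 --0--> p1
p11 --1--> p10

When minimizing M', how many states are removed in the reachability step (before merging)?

3

Starting at p2 and following transitions, the reachable set is {p1, p2, p3, p4, p6, p8, p9, p10, p11, p12, p13, p14}. That leaves p5, p7, p15 unreachable — 3 in total.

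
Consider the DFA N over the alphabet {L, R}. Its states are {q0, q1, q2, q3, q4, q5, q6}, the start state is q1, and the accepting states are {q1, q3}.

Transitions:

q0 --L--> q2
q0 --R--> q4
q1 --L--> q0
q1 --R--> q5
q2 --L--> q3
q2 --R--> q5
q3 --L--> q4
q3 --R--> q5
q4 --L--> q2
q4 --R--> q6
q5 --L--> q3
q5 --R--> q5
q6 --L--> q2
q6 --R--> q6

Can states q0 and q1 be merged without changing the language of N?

No

Start with accepting vs non-accepting: {q1,q3} | {q0,q2,q4,q5,q6}.
Refine {q0,q2,q4,q5,q6} on symbol L: members go to different blocks, giving {q0,q4,q6} and {q2,q5}.
Stable partition: {q1,q3} | {q0,q4,q6} | {q2,q5} — 3 equivalence classes.
q0 and q1 end up in different blocks, so they are distinguishable. For instance, the string 'ε' is accepted from only q1.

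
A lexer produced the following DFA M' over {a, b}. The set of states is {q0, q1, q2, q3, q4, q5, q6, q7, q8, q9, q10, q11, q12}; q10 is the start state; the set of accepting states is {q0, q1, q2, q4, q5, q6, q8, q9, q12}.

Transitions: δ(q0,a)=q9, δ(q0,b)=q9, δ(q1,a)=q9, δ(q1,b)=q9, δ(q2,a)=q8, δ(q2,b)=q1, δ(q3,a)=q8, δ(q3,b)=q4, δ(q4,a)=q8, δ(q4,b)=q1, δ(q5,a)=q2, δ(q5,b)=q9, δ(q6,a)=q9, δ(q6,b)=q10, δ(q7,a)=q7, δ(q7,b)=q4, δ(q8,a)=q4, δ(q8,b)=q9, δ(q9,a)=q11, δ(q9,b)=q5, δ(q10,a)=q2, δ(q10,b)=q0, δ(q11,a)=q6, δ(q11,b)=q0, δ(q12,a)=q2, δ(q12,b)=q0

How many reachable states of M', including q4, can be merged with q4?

2

States {q3,q7,q12} cannot be reached from the start state, so discard them.
Start with accepting vs non-accepting: {q0,q1,q2,q4,q5,q6,q8,q9} | {q10,q11}.
On input a, block {q0,q1,q2,q4,q5,q6,q8,q9} splits into {q0,q1,q2,q4,q5,q6,q8} and {q9}.
Split {q0,q1,q2,q4,q5,q6,q8} by δ(·,a) → {q2,q4,q5,q8} and {q0,q1,q6}.
On input b, block {q2,q4,q5,q8} splits into {q2,q4} and {q5,q8}.
Split {q10,q11} by δ(·,a) → {q10} and {q11}.
Split {q0,q1,q6} by δ(·,b) → {q0,q1} and {q6}.
Stable partition: {q2,q4} | {q10} | {q9} | {q0,q1} | {q5,q8} | {q11} | {q6} — 7 equivalence classes.
State q4 belongs to the block {q2,q4}, which has 2 states.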